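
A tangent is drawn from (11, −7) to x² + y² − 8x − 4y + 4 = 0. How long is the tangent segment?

√114

Centre (4, 2), r² = 16. |PO|² = (7)² + (−9)² = 130.
The tangent meets the radius at right angles, so tangent² = |PO|² − r² = 130 − 16 = 114.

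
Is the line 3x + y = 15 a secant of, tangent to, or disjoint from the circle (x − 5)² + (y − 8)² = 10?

secant

d² = (3·5 + 1·8 − (15))²/10 = 32/5; r² = 10.
Since d² < r², the line cuts the circle twice.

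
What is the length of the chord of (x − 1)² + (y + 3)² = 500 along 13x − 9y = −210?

10√10

Substitute y = (210 + 13x)/9:
250x² + 6000x + 15750 = 0  ⟹  x² + 24x + 63 = 0
x = −3 or x = −21, giving (−3, 19) and (−21, −7).
Chord length = distance between (−3, 19) and (−21, −7) = √1000 = 10√10.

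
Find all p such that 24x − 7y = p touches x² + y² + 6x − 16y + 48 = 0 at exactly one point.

p = −253 or p = −3

The line touches the circle iff its distance from (−3, 8) is 5:
|24·(−3) − 7·8 − p| / √625 = 5
|p − (−128)| = 5·25, so p = −3 or p = −253.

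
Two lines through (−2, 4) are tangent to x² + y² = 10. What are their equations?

Write the tangent as mx − y + (4 − m·(−2)) = 0 and set its distance from the centre to √10:
(2m − (−4))² = 10(m² + 1)
3m² − 8m − 3 = 0, so m = −1/3 or m = 3.
Through (−2, 4) these give x + 3y = 10 and 3x − y = −10.

x + 3y = 10 and 3x − y = −10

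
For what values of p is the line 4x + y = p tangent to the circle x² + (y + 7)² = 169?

Tangency holds when the distance from the centre (0, −7) to the line equals the radius 13:
|4·0 + 1·(−7) − p| / √17 = 13
|p − (−7)| = 13√17.

p = −7 ± 13√17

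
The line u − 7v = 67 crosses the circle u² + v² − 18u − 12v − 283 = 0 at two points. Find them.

(−3, −10) and (25, −6)

From the line, v = (−67 + u)/7. Substituting:
50u² − 1100u − 3750 = 0  ⟹  u² − 22u − 75 = 0
u = 25 or u = −3, giving (25, −6) and (−3, −10).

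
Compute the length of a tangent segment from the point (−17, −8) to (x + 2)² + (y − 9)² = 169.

√345

The centre is (−2, 9) and r = 13. The square of the distance from P to the centre is 225 + 289 = 514.
The tangent meets the radius at right angles, so tangent² = |PO|² − r² = 514 − 169 = 345.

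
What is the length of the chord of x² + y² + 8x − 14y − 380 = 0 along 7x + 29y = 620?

From the line, y = (620 − 7x)/29. Substituting:
890x² + 890x − 186900 = 0  ⟹  x² + x − 210 = 0
x = 14 or x = −15, giving (14, 18) and (−15, 25).
|(14, 18) − (−15, 25)| = √((29)² + (−7)²) = √890.

√890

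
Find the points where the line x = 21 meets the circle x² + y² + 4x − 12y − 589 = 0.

(21, −4) and (21, 16)

The line gives x = 21. Substituting into the circle:
y² − 12y − 64 = 0
y = 16 or y = −4, giving (21, 16) and (21, −4).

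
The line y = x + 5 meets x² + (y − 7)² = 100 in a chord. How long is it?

14√2

Centre (0, 7), r² = 100. Perpendicular distance d from centre to line = |−2| / √2 = 2/√2.
Half the chord is √(r² − d²) = √(98), so the full chord is 14√2.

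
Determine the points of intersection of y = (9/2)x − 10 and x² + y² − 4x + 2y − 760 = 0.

Substitute y = (−20 + 9x)/2:
85x² − 340x − 2720 = 0  ⟹  x² − 4x − 32 = 0
x = 8 or x = −4, giving (8, 26) and (−4, −28).

(−4, −28) and (8, 26)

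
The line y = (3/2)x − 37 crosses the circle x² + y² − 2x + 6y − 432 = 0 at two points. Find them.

From the line, y = (−74 + 3x)/2. Substituting:
13x² − 416x + 2860 = 0  ⟹  x² − 32x + 220 = 0
x = 22 or x = 10, giving (22, −4) and (10, −22).

(10, −22) and (22, −4)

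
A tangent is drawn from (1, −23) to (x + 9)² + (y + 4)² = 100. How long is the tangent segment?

Centre (−9, −4), r² = 100. |PO|² = (10)² + (−19)² = 461.
Power of the point: PT² = |PO|² − r² = 361, so PT = 19.

19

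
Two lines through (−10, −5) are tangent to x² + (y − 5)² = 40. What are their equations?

x − 3y = 5 and 3x − y = −25

Let a tangent through (−10, −5) have slope m. Its distance from (0, 5) must equal 2√10:
[m·(10) − (10)]² = 40(m² + 1)
3m² − 10m + 3 = 0, so m = 1/3 or m = 3.
Through (−10, −5) these give x − 3y = 5 and 3x − y = −25.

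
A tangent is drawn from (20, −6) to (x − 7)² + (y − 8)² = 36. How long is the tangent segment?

√329

The centre is (7, 8) and r = 6. The square of the distance from P to the centre is 169 + 196 = 365.
By the tangent–radius right angle, tangent length = √(|PO|² − r²) = √329.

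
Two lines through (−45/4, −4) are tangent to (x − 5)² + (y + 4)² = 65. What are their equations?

4x − 7y = −17 and 4x + 7y = −73

Let a tangent through (−45/4, −4) have slope m. Its distance from (5, −4) must equal √65:
[m·(65/4) − (0)]² = 65(m² + 1)
49m² − 16 = 0, so m = 4/7 or m = −4/7.
With m = 4/7: 4x − 7y = −17. With m = −4/7: 4x + 7y = −73.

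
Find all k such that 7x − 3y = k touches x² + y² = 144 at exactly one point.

k = ±12√58

Tangency holds when the distance from the centre (0, 0) to the line equals the radius 12:
|7·0 − 3·0 − k| / √58 = 12
|k| = 12√58.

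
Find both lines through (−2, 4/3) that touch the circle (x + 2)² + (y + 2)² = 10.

A line y − (4/3) = m(x − (−2)) is tangent when its distance from (−2, −2) is √10:
(0m − (−10/3))² = 10(m² + 1)
9m² − 1 = 0, so m = 1/3 or m = −1/3.
With m = 1/3: x − 3y = −6. With m = −1/3: x + 3y = 2.

x − 3y = −6 and x + 3y = 2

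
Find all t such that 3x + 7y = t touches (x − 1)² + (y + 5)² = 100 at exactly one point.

t = −32 ± 10√58

The line touches the circle iff its distance from (1, −5) is 10:
|3·1 + 7·(−5) − t| / √58 = 10
|t − (−32)| = 10√58.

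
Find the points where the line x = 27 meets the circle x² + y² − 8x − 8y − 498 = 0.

(27, 3) and (27, 5)

The line gives x = 27. Substituting into the circle:
y² − 8y + 15 = 0
y = 5 or y = 3, giving (27, 5) and (27, 3).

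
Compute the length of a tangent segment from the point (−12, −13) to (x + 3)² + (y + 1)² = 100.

Centre (−3, −1), r² = 100. |PO|² = (−9)² + (−12)² = 225.
The tangent meets the radius at right angles, so tangent² = |PO|² − r² = 225 − 100 = 125.

5√5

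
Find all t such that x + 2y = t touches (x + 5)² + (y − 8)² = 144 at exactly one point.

For a tangent, require d(centre, line) = r = 12.
|1·(−5) + 2·8 − t| / √5 = 12
|t − (11)| = 12√5.

t = 11 ± 12√5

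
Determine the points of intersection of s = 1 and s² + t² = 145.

The line gives s = 1. Substituting into the circle:
t² − 144 = 0
t = 12 or t = −12, giving (1, 12) and (1, −12).

(1, −12) and (1, 12)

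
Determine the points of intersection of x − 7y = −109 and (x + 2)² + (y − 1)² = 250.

Express y = (109 + x)/7 and substitute into the circle:
50x² + 400x − 1650 = 0  ⟹  x² + 8x − 33 = 0
x = 3 or x = −11, giving (3, 16) and (−11, 14).

(−11, 14) and (3, 16)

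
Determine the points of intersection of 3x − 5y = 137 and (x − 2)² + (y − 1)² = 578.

(9, −22) and (19, −16)

From the line, y = (−137 + 3x)/5. Substituting:
34x² − 952x + 5814 = 0  ⟹  x² − 28x + 171 = 0
x = 19 or x = 9, giving (19, −16) and (9, −22).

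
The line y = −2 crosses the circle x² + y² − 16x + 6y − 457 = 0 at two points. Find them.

Substitute y = −2:
x² − 16x − 465 = 0
x = 31 or x = −15, giving (31, −2) and (−15, −2).

(−15, −2) and (31, −2)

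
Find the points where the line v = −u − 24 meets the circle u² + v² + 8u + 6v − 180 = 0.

(−18, −6) and (−7, −17)

Express v = −u − 24 and substitute into the circle:
2u² + 50u + 252 = 0  ⟹  u² + 25u + 126 = 0
u = −7 or u = −18, giving (−7, −17) and (−18, −6).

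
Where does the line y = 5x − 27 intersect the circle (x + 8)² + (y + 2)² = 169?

(4, −7) and (5, −2)

From the line, y = 5x − 27. Substituting:
26x² − 234x + 520 = 0  ⟹  x² − 9x + 20 = 0
x = 5 or x = 4, giving (5, −2) and (4, −7).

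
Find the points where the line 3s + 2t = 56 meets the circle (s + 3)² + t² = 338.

Express t = (56 − 3s)/2 and substitute into the circle:
13s² − 312s + 1820 = 0  ⟹  s² − 24s + 140 = 0
s = 14 or s = 10, giving (14, 7) and (10, 13).

(10, 13) and (14, 7)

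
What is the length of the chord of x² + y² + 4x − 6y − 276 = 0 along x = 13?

The distance from (−2, 3) to the line is 15, and r² = 289.
Half the chord is √(r² − d²) = √(64), so the full chord is 16.

16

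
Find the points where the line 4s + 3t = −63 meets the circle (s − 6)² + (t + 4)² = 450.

From the line, t = (−63 − 4s)/3. Substituting:
25s² + 300s − 1125 = 0  ⟹  s² + 12s − 45 = 0
s = 3 or s = −15, giving (3, −25) and (−15, −1).

(−15, −1) and (3, −25)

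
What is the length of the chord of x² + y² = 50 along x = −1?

The line gives x = −1. Substituting into the circle:
y² − 49 = 0
y = 7 or y = −7, giving (−1, 7) and (−1, −7).
Chord length = distance between (−1, 7) and (−1, −7) = √196 = 14.

14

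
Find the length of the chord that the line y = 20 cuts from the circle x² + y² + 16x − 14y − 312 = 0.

32

Centre (−8, 7), r² = 425. Perpendicular distance d from centre to line = |−13| / √1 = 13.
Half the chord is √(r² − d²) = √(256), so the full chord is 32.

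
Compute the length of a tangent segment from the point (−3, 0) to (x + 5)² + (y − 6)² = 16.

2√6

With centre O = (−5, 6), |OP|² = 40 and r² = 16.
Power of the point: PT² = |PO|² − r² = 24, so PT = 2√6.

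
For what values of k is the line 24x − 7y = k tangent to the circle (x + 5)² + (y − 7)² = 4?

k = −219 or k = −119

For a tangent, require d(centre, line) = r = 2.
|24·(−5) − 7·7 − k| / √625 = 2
|k − (−169)| = 2·25, so k = −119 or k = −219.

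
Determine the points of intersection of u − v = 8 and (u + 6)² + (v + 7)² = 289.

(−14, −22) and (9, 1)

Substitute v = u − 8:
2u² + 10u − 252 = 0  ⟹  u² + 5u − 126 = 0
u = 9 or u = −14, giving (9, 1) and (−14, −22).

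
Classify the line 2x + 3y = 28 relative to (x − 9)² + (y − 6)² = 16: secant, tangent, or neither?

secant

d² = (2·9 + 3·6 − (28))²/13 = 64/13; r² = 16.
Since d² < r², the line cuts the circle twice.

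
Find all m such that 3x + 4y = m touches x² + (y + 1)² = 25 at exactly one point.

m = −29 or m = 21

For a tangent, require d(centre, line) = r = 5.
|3·0 + 4·(−1) − m| / √25 = 5
|m − (−4)| = 5·5, so m = 21 or m = −29.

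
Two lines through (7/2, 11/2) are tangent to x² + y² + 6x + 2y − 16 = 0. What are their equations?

A line y − (11/2) = m(x − (7/2)) is tangent when its distance from (−3, −1) is √26:
[m·(−13/2) − (−13/2)]² = 26(m² + 1)
5m² − 26m + 5 = 0, so m = 5 or m = 1/5.
Through (7/2, 11/2) these give 5x − y = 12 and x − 5y = −24.

5x − y = 12 and x − 5y = −24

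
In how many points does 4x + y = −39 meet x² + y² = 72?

Substituting the line into the circle gives 17x² + 312x + 1449 = 0.
Discriminant = (312)² − 4·17·(1449) = −1188 < 0.
No real roots: the line does not meet the circle.

0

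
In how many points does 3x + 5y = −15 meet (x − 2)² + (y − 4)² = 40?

Substituting the line into the circle gives 34x² + 110x + 325 = 0.
Δ = 12100 − 44200 = −32100.
No real roots: the line does not meet the circle.

0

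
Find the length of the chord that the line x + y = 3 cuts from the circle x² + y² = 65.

Centre (0, 0), r² = 65. Perpendicular distance d from centre to line = |−3| / √2 = 3/√2.
Chord = 2√(r² − d²) = 2·√(121/2) = 11√2.

11√2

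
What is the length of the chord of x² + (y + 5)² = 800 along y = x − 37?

Centre (0, −5), r² = 800. Perpendicular distance d from centre to line = |−32| / √2 = 32/√2.
Chord = 2√(r² − d²) = 2·√(288) = 24√2.

24√2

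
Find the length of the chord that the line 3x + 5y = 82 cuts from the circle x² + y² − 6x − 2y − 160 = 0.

2√34

From the line, y = (82 − 3x)/5. Substituting:
34x² − 612x + 1904 = 0  ⟹  x² − 18x + 56 = 0
x = 14 or x = 4, giving (14, 8) and (4, 14).
|(14, 8) − (4, 14)| = √((10)² + (−6)²) = 2√34.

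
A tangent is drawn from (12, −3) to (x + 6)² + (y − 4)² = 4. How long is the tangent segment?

3√41

The centre is (−6, 4) and r = 2. The square of the distance from P to the centre is 324 + 49 = 373.
The tangent meets the radius at right angles, so tangent² = |PO|² − r² = 373 − 4 = 369.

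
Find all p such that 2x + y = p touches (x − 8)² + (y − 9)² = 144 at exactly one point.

The line touches the circle iff its distance from (8, 9) is 12:
|2·8 + 1·9 − p| / √5 = 12
|p − (25)| = 12√5.

p = 25 ± 12√5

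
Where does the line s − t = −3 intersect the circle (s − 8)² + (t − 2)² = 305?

(−8, −5) and (15, 18)

Substitute t = s + 3:
2s² − 14s − 240 = 0  ⟹  s² − 7s − 120 = 0
s = 15 or s = −8, giving (15, 18) and (−8, −5).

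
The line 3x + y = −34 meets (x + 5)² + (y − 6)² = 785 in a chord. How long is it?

17√10

Express y = −3x − 34 and substitute into the circle:
10x² + 250x + 840 = 0  ⟹  x² + 25x + 84 = 0
x = −4 or x = −21, giving (−4, −22) and (−21, 29).
Chord length = distance between (−4, −22) and (−21, 29) = √2890 = 17√10.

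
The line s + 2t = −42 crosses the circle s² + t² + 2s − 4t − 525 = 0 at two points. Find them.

Express t = (−42 − s)/2 and substitute into the circle:
5s² + 100s = 0  ⟹  s² + 20s = 0
s = 0 or s = −20, giving (0, −21) and (−20, −11).

(−20, −11) and (0, −21)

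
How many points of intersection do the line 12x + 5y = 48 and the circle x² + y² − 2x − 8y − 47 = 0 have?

2

d² = (12·1 + 5·4 − (48))²/169 = 256/169; r² = 64.
Since d² < r², the line cuts the circle twice.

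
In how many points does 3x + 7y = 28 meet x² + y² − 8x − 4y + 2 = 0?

Substituting the line into the circle gives 58x² − 476x + 98 = 0.
Discriminant = (−476)² − 4·58·(98) = 203840 > 0.
Two real roots: the line is a secant.

2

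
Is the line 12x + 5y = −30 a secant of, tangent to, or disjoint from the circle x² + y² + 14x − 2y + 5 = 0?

secant

Substituting the line into the circle gives 169x² + 1190x + 1325 = 0.
Discriminant = (1190)² − 4·169·(1325) = 520400 > 0.
Two real roots: the line is a secant.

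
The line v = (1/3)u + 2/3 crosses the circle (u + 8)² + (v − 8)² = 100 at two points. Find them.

From the line, v = (2 + u)/3. Substituting:
10u² + 100u + 160 = 0  ⟹  u² + 10u + 16 = 0
u = −2 or u = −8, giving (−2, 0) and (−8, −2).

(−8, −2) and (−2, 0)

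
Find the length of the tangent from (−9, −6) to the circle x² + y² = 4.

The centre is (0, 0) and r = 2. The square of the distance from P to the centre is 81 + 36 = 117.
Power of the point: PT² = |PO|² − r² = 113, so PT = √113.

√113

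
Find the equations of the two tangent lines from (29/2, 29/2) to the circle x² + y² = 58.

Write the tangent as mx − y + (29/2 − m·(29/2)) = 0 and set its distance from the centre to √58:
[m·(−29/2) − (−29/2)]² = 58(m² + 1)
21m² − 58m + 21 = 0, so m = 3/7 or m = 7/3.
Through (29/2, 29/2) these give 3x − 7y = −58 and 7x − 3y = 58.

3x − 7y = −58 and 7x − 3y = 58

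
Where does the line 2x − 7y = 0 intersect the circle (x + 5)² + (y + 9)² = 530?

Express y = (2x)/7 and substitute into the circle:
53x² + 742x − 20776 = 0  ⟹  x² + 14x − 392 = 0
x = 14 or x = −28, giving (14, 4) and (−28, −8).

(−28, −8) and (14, 4)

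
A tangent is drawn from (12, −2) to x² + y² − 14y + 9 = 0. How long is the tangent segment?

The centre is (0, 7) and r = 2√10. The square of the distance from P to the centre is 144 + 81 = 225.
By the tangent–radius right angle, tangent length = √(|PO|² − r²) = √185.

√185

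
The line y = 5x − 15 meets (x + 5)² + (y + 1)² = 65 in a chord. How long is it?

√26

Express y = 5x − 15 and substitute into the circle:
26x² − 130x + 156 = 0  ⟹  x² − 5x + 6 = 0
x = 3 or x = 2, giving (3, 0) and (2, −5).
|(3, 0) − (2, −5)| = √((1)² + (5)²) = √26.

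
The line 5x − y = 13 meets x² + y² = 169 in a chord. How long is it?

The distance from (0, 0) to the line is 13/√26, and r² = 169.
Half the chord is √(r² − d²) = √(325/2), so the full chord is 5√26.

5√26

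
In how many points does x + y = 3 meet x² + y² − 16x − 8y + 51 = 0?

0

d² = (1·8 + 1·4 − (3))²/2 = 81/2; r² = 29.
Since d² > r², the line lies outside the circle.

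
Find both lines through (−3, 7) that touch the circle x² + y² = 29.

2x + 5y = 29 and 5x − 2y = −29

Let a tangent through (−3, 7) have slope m. Its distance from (0, 0) must equal √29:
(3m − (−7))² = 29(m² + 1)
10m² − 21m − 10 = 0, so m = −2/5 or m = 5/2.
Through (−3, 7) these give 2x + 5y = 29 and 5x − 2y = −29.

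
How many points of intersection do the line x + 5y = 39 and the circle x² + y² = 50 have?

0

d² = (1·0 + 5·0 − (39))²/26 = 117/2; r² = 50.
Since d² > r², the line lies outside the circle.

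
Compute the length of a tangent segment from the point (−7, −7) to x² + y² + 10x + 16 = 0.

Centre (−5, 0), r² = 9. |PO|² = (−2)² + (−7)² = 53.
By the tangent–radius right angle, tangent length = √(|PO|² − r²) = √44 = 2√11.

2√11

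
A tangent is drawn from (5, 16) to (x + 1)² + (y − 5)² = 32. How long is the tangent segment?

The centre is (−1, 5) and r = 4√2. The square of the distance from P to the centre is 36 + 121 = 157.
The tangent meets the radius at right angles, so tangent² = |PO|² − r² = 157 − 32 = 125.

5√5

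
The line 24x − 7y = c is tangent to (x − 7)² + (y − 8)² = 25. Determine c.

c = −13 or c = 237

Tangency holds when the distance from the centre (7, 8) to the line equals the radius 5:
|24·7 − 7·8 − c| / √625 = 5
|c − (112)| = 5·25, so c = 237 or c = −13.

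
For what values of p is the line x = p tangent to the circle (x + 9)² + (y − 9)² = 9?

p = −12 or p = −6

The line touches the circle iff its distance from (−9, 9) is 3:
|1·(−9) + 0·9 − p| / √1 = 3
|p − (−9)| = 3, so p = −6 or p = −12.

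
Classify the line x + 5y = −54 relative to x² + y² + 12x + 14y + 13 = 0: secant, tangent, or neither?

Centre (−6, −7), r² = 72. Distance² from centre to line = (13)²/26 = 13/2.
Since d² < r², the line cuts the circle twice.

secant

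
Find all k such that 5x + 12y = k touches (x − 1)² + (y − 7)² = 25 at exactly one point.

k = 24 or k = 154

The line touches the circle iff its distance from (1, 7) is 5:
|5·1 + 12·7 − k| / √169 = 5
|k − (89)| = 5·13, so k = 154 or k = 24.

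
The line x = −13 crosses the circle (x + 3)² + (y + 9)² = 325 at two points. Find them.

(−13, −24) and (−13, 6)

The line gives x = −13. Substituting into the circle:
y² + 18y − 144 = 0
y = 6 or y = −24, giving (−13, 6) and (−13, −24).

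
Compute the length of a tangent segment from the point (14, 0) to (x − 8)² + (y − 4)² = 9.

The centre is (8, 4) and r = 3. The square of the distance from P to the centre is 36 + 16 = 52.
By the tangent–radius right angle, tangent length = √(|PO|² − r²) = √43.

√43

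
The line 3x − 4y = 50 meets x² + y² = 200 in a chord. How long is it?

Centre (0, 0), r² = 200. Perpendicular distance d from centre to line = |−50| / √25 = 50/√25.
Chord = 2√(r² − d²) = 2·√(100) = 20.

20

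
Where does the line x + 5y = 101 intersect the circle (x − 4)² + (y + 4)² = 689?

(−4, 21) and (21, 16)

Substitute y = (101 − x)/5:
26x² − 442x − 2184 = 0  ⟹  x² − 17x − 84 = 0
x = 21 or x = −4, giving (21, 16) and (−4, 21).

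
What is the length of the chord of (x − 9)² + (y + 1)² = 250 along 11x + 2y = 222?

The distance from (9, −1) to the line is 125/√125, and r² = 250.
Half the chord is √(r² − d²) = √(125), so the full chord is 10√5.

10√5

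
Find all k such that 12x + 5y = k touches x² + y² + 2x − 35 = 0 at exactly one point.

The line touches the circle iff its distance from (−1, 0) is 6:
|12·(−1) + 5·0 − k| / √169 = 6
|k − (−12)| = 6·13, so k = 66 or k = −90.

k = −90 or k = 66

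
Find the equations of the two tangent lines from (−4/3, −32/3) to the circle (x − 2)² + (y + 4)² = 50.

x + 7y = −76 and x + y = −12

Write the tangent as mx − y + (−32/3 − m·(−4/3)) = 0 and set its distance from the centre to 5√2:
[m·(10/3) − (20/3)]² = 50(m² + 1)
7m² + 8m + 1 = 0, so m = −1/7 or m = −1.
Through (−4/3, −32/3) these give x + 7y = −76 and x + y = −12.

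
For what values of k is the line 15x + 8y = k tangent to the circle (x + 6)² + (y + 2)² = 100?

For a tangent, require d(centre, line) = r = 10.
|15·(−6) + 8·(−2) − k| / √289 = 10
|k − (−106)| = 10·17, so k = 64 or k = −276.

k = −276 or k = 64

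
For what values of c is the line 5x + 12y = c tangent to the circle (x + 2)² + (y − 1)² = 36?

For a tangent, require d(centre, line) = r = 6.
|5·(−2) + 12·1 − c| / √169 = 6
|c − (2)| = 6·13, so c = 80 or c = −76.

c = −76 or c = 80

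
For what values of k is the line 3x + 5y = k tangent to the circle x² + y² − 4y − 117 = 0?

The line touches the circle iff its distance from (0, 2) is 11:
|3·0 + 5·2 − k| / √34 = 11
|k − (10)| = 11√34.

k = 10 ± 11√34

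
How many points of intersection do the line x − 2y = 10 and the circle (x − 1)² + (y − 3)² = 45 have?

Substituting the line into the circle gives 5x² − 40x + 80 = 0.
Discriminant = (−40)² − 4·5·(80) = 0.
A repeated root: the line is tangent.

1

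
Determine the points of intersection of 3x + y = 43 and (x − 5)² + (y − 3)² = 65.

(12, 7) and (13, 4)

Substitute y = −3x + 43:
10x² − 250x + 1560 = 0  ⟹  x² − 25x + 156 = 0
x = 13 or x = 12, giving (13, 4) and (12, 7).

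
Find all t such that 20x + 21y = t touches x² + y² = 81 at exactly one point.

The line touches the circle iff its distance from (0, 0) is 9:
|20·0 + 21·0 − t| / √841 = 9
|t| = 9·29, so t = 261 or t = −261.

t = −261 or t = 261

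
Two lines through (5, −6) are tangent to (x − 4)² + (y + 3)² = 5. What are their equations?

x + 2y = −7 and 2x − y = 16

Let a tangent through (5, −6) have slope m. Its distance from (4, −3) must equal √5:
[m·(−1) − (3)]² = 5(m² + 1)
2m² − 3m − 2 = 0, so m = −1/2 or m = 2.
With m = −1/2: x + 2y = −7. With m = 2: 2x − y = 16.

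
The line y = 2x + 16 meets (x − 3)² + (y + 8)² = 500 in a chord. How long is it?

16√5

The distance from (3, −8) to the line is 30/√5, and r² = 500.
Chord = 2√(r² − d²) = 2·√(320) = 16√5.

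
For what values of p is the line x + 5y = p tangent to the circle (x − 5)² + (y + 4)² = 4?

p = −15 ± 2√26

The line touches the circle iff its distance from (5, −4) is 2:
|1·5 + 5·(−4) − p| / √26 = 2
|p − (−15)| = 2√26.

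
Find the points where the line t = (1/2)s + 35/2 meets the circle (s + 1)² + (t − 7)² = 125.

Express t = (35 + s)/2 and substitute into the circle:
5s² + 50s − 55 = 0  ⟹  s² + 10s − 11 = 0
s = 1 or s = −11, giving (1, 18) and (−11, 12).

(−11, 12) and (1, 18)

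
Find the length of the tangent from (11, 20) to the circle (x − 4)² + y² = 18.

√431

Centre (4, 0), r² = 18. |PO|² = (7)² + (20)² = 449.
The tangent meets the radius at right angles, so tangent² = |PO|² − r² = 449 − 18 = 431.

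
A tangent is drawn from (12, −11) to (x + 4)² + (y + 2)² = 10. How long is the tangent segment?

Centre (−4, −2), r² = 10. |PO|² = (16)² + (−9)² = 337.
The tangent meets the radius at right angles, so tangent² = |PO|² − r² = 337 − 10 = 327.

√327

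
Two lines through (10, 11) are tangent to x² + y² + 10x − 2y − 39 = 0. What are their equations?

x − 8y = −78 and 7x − 4y = 26

A line y − (11) = m(x − (10)) is tangent when its distance from (−5, 1) is √65:
(−15m − (−10))² = 65(m² + 1)
32m² − 60m + 7 = 0, so m = 1/8 or m = 7/4.
Through (10, 11) these give x − 8y = −78 and 7x − 4y = 26.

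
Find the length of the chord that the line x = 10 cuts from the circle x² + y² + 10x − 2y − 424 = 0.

30

The line gives x = 10. Substituting into the circle:
y² − 2y − 224 = 0
y = 16 or y = −14, giving (10, 16) and (10, −14).
|(10, 16) − (10, −14)| = √((0)² + (30)²) = 30.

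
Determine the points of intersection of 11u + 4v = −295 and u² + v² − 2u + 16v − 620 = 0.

Express v = (−295 − 11u)/4 and substitute into the circle:
137u² + 5754u + 58225 = 0  ⟹  u² + 42u + 425 = 0
u = −17 or u = −25, giving (−17, −27) and (−25, −5).

(−25, −5) and (−17, −27)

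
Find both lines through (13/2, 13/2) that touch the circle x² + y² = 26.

Write the tangent as mx − y + (13/2 − m·(13/2)) = 0 and set its distance from the centre to √26:
(−13/2m − (−13/2))² = 26(m² + 1)
5m² − 26m + 5 = 0, so m = 5 or m = 1/5.
With m = 5: 5x − y = 26. With m = 1/5: x − 5y = −26.

5x − y = 26 and x − 5y = −26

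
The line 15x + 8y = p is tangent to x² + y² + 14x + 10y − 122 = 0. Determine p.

For a tangent, require d(centre, line) = r = 14.
|15·(−7) + 8·(−5) − p| / √289 = 14
|p − (−145)| = 14·17, so p = 93 or p = −383.

p = −383 or p = 93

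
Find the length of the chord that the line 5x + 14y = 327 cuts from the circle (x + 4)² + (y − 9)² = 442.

The distance from (−4, 9) to the line is 221/√221, and r² = 442.
Half the chord is √(r² − d²) = √(221), so the full chord is 2√221.

2√221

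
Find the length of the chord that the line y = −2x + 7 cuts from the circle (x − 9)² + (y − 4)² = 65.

4√5

The distance from (9, 4) to the line is 15/√5, and r² = 65.
Chord = 2√(r² − d²) = 2·√(20) = 4√5.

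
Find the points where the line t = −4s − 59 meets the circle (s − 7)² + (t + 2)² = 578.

Substitute t = −4s − 59:
17s² + 442s + 2720 = 0  ⟹  s² + 26s + 160 = 0
s = −10 or s = −16, giving (−10, −19) and (−16, 5).

(−16, 5) and (−10, −19)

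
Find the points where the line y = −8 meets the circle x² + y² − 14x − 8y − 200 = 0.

(−4, −8) and (18, −8)

From the line, y = −8. Substituting:
x² − 14x − 72 = 0
x = 18 or x = −4, giving (18, −8) and (−4, −8).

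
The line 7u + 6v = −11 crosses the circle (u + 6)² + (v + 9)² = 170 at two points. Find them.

(−5, 4) and (7, −10)

Substitute v = (−11 − 7u)/6:
85u² − 170u − 2975 = 0  ⟹  u² − 2u − 35 = 0
u = 7 or u = −5, giving (7, −10) and (−5, 4).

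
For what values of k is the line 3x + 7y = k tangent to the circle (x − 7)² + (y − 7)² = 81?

k = 70 ± 9√58

Tangency holds when the distance from the centre (7, 7) to the line equals the radius 9:
|3·7 + 7·7 − k| / √58 = 9
|k − (70)| = 9√58.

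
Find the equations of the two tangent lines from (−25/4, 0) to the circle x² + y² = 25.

Let a tangent through (−25/4, 0) have slope m. Its distance from (0, 0) must equal 5:
(25/4m − (0))² = 25(m² + 1)
9m² − 16 = 0, so m = 4/3 or m = −4/3.
With m = 4/3: 4x − 3y = −25. With m = −4/3: 4x + 3y = −25.

4x − 3y = −25 and 4x + 3y = −25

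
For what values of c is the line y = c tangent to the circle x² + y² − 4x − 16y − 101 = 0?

c = −5 or c = 21

Tangency holds when the distance from the centre (2, 8) to the line equals the radius 13:
|0·2 + 1·8 − c| / √1 = 13
|c − (8)| = 13, so c = 21 or c = −5.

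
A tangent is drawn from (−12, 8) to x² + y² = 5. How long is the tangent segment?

√203

With centre O = (0, 0), |OP|² = 208 and r² = 5.
The tangent meets the radius at right angles, so tangent² = |PO|² − r² = 208 − 5 = 203.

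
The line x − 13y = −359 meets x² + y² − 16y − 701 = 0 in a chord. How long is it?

The distance from (0, 8) to the line is 255/√170, and r² = 765.
Chord = 2√(r² − d²) = 2·√(765/2) = 3√170.

3√170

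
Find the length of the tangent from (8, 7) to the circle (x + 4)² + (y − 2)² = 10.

√159

The centre is (−4, 2) and r = √10. The square of the distance from P to the centre is 144 + 25 = 169.
By the tangent–radius right angle, tangent length = √(|PO|² − r²) = √159.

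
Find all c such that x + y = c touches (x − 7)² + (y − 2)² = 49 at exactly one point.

The line touches the circle iff its distance from (7, 2) is 7:
|1·7 + 1·2 − c| / √2 = 7
|c − (9)| = 7√2.

c = 9 ± 7√2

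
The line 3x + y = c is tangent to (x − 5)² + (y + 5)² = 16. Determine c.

c = 10 ± 4√10

For a tangent, require d(centre, line) = r = 4.
|3·5 + 1·(−5) − c| / √10 = 4
|c − (10)| = 4√10.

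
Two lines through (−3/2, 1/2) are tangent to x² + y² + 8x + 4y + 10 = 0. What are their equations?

Let a tangent through (−3/2, 1/2) have slope m. Its distance from (−4, −2) must equal √10:
[m·(−5/2) − (−5/2)]² = 10(m² + 1)
3m² + 10m + 3 = 0, so m = −1/3 or m = −3.
Through (−3/2, 1/2) these give x + 3y = 0 and 3x + y = −4.

x + 3y = 0 and 3x + y = −4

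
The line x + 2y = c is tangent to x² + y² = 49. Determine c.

c = ±7√5

For a tangent, require d(centre, line) = r = 7.
|1·0 + 2·0 − c| / √5 = 7
|c| = 7√5.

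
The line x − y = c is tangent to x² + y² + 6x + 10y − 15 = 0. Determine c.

For a tangent, require d(centre, line) = r = 7.
|1·(−3) − 1·(−5) − c| / √2 = 7
|c − (2)| = 7√2.

c = 2 ± 7√2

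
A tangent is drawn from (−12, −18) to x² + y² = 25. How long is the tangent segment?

√443

With centre O = (0, 0), |OP|² = 468 and r² = 25.
By the tangent–radius right angle, tangent length = √(|PO|² − r²) = √443.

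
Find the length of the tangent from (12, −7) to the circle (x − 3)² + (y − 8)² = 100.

With centre O = (3, 8), |OP|² = 306 and r² = 100.
Power of the point: PT² = |PO|² − r² = 206, so PT = √206.

√206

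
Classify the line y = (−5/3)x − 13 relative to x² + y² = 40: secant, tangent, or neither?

neither

d² = (5·0 + 3·0 − (−39))²/34 = 1521/34; r² = 40.
Since d² > r², the line lies outside the circle.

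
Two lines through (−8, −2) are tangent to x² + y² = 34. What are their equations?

Let a tangent through (−8, −2) have slope m. Its distance from (0, 0) must equal √34:
(8m − (2))² = 34(m² + 1)
15m² − 16m − 15 = 0, so m = −3/5 or m = 5/3.
Through (−8, −2) these give 3x + 5y = −34 and 5x − 3y = −34.

3x + 5y = −34 and 5x − 3y = −34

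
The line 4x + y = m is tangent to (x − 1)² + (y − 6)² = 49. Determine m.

Tangency holds when the distance from the centre (1, 6) to the line equals the radius 7:
|4·1 + 1·6 − m| / √17 = 7
|m − (10)| = 7√17.

m = 10 ± 7√17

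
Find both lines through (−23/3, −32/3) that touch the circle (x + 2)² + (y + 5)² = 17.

Write the tangent as mx − y + (−32/3 − m·(−23/3)) = 0 and set its distance from the centre to √17:
(17/3m − (17/3))² = 17(m² + 1)
4m² − 17m + 4 = 0, so m = 4 or m = 1/4.
Through (−23/3, −32/3) these give 4x − y = −20 and x − 4y = 35.

4x − y = −20 and x − 4y = 35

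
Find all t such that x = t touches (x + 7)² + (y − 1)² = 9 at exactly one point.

For a tangent, require d(centre, line) = r = 3.
|1·(−7) + 0·1 − t| / √1 = 3
|t − (−7)| = 3, so t = −4 or t = −10.

t = −10 or t = −4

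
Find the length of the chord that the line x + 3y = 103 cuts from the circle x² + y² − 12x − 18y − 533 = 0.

Centre (6, 9), r² = 650. Perpendicular distance d from centre to line = |−70| / √10 = 70/√10.
Half the chord is √(r² − d²) = √(160), so the full chord is 8√10.

8√10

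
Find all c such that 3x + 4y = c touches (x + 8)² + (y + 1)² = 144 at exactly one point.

For a tangent, require d(centre, line) = r = 12.
|3·(−8) + 4·(−1) − c| / √25 = 12
|c − (−28)| = 12·5, so c = 32 or c = −88.

c = −88 or c = 32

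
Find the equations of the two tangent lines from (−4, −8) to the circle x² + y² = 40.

A line y − (−8) = m(x − (−4)) is tangent when its distance from (0, 0) is 2√10:
(4m − (8))² = 40(m² + 1)
3m² + 8m − 3 = 0, so m = −3 or m = 1/3.
Through (−4, −8) these give 3x + y = −20 and x − 3y = 20.

3x + y = −20 and x − 3y = 20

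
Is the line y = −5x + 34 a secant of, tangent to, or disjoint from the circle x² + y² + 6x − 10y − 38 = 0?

disjoint

Substituting the line into the circle gives 26x² − 284x + 778 = 0.
Discriminant = (−284)² − 4·26·(778) = −256 < 0.
No real roots: the line does not meet the circle.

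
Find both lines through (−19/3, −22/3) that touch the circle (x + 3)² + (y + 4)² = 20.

Write the tangent as mx − y + (−22/3 − m·(−19/3)) = 0 and set its distance from the centre to 2√5:
(10/3m − (10/3))² = 20(m² + 1)
2m² + 5m + 2 = 0, so m = −2 or m = −1/2.
With m = −2: 2x + y = −20. With m = −1/2: x + 2y = −21.

2x + y = −20 and x + 2y = −21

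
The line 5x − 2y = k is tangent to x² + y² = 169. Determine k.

The line touches the circle iff its distance from (0, 0) is 13:
|5·0 − 2·0 − k| / √29 = 13
|k| = 13√29.

k = ±13√29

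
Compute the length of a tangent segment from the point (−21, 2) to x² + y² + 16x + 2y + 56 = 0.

The centre is (−8, −1) and r = 3. The square of the distance from P to the centre is 169 + 9 = 178.
Power of the point: PT² = |PO|² − r² = 169, so PT = 13.

13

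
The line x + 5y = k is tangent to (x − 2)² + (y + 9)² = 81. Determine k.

k = −43 ± 9√26

Tangency holds when the distance from the centre (2, −9) to the line equals the radius 9:
|1·2 + 5·(−9) − k| / √26 = 9
|k − (−43)| = 9√26.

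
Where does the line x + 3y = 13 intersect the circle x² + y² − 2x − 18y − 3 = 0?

(−8, 7) and (7, 2)

Express y = (13 − x)/3 and substitute into the circle:
10x² + 10x − 560 = 0  ⟹  x² + x − 56 = 0
x = 7 or x = −8, giving (7, 2) and (−8, 7).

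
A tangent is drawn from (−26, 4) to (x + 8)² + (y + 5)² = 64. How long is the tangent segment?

The centre is (−8, −5) and r = 8. The square of the distance from P to the centre is 324 + 81 = 405.
The tangent meets the radius at right angles, so tangent² = |PO|² − r² = 405 − 64 = 341.

√341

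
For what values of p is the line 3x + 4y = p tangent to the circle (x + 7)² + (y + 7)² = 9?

p = −64 or p = −34

Tangency holds when the distance from the centre (−7, −7) to the line equals the radius 3:
|3·(−7) + 4·(−7) − p| / √25 = 3
|p − (−49)| = 3·5, so p = −34 or p = −64.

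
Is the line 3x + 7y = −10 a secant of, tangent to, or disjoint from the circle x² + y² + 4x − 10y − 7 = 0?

secant

Centre (−2, 5), r² = 36. Distance² from centre to line = (39)²/58 = 1521/58.
Since d² < r², the line cuts the circle twice.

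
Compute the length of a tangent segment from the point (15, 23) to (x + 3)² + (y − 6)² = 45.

Centre (−3, 6), r² = 45. |PO|² = (18)² + (17)² = 613.
Power of the point: PT² = |PO|² − r² = 568, so PT = 2√142.

2√142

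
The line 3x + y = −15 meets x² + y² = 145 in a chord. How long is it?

7√10

Substitute y = −3x − 15:
10x² + 90x + 80 = 0  ⟹  x² + 9x + 8 = 0
x = −1 or x = −8, giving (−1, −12) and (−8, 9).
|(−1, −12) − (−8, 9)| = √((7)² + (−21)²) = 7√10.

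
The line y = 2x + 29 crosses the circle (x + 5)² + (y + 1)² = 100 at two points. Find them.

Express y = 2x + 29 and substitute into the circle:
5x² + 130x + 825 = 0  ⟹  x² + 26x + 165 = 0
x = −11 or x = −15, giving (−11, 7) and (−15, −1).

(−15, −1) and (−11, 7)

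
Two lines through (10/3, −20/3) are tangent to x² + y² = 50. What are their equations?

x − 7y = 50 and x − y = 10

A line y − (−20/3) = m(x − (10/3)) is tangent when its distance from (0, 0) is 5√2:
(−10/3m − (20/3))² = 50(m² + 1)
7m² − 8m + 1 = 0, so m = 1/7 or m = 1.
Through (10/3, −20/3) these give x − 7y = 50 and x − y = 10.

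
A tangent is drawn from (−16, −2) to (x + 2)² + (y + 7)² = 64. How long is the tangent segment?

√157

The centre is (−2, −7) and r = 8. The square of the distance from P to the centre is 196 + 25 = 221.
By the tangent–radius right angle, tangent length = √(|PO|² − r²) = √157.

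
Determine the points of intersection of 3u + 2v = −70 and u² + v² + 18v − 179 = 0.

(−16, −11) and (−8, −23)

Express v = (−70 − 3u)/2 and substitute into the circle:
13u² + 312u + 1664 = 0  ⟹  u² + 24u + 128 = 0
u = −8 or u = −16, giving (−8, −23) and (−16, −11).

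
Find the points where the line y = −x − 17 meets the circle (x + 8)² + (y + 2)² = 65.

(−16, −1) and (−7, −10)

Substitute y = −x − 17:
2x² + 46x + 224 = 0  ⟹  x² + 23x + 112 = 0
x = −7 or x = −16, giving (−7, −10) and (−16, −1).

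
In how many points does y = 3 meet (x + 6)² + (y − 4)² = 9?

Substituting the line into the circle gives x² + 12x + 28 = 0.
Discriminant = (12)² − 4·1·(28) = 32 > 0.
Two real roots: the line is a secant.

2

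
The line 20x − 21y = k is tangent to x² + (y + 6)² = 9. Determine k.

k = 39 or k = 213

For a tangent, require d(centre, line) = r = 3.
|20·0 − 21·(−6) − k| / √841 = 3
|k − (126)| = 3·29, so k = 213 or k = 39.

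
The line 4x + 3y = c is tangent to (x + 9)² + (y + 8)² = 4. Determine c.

The line touches the circle iff its distance from (−9, −8) is 2:
|4·(−9) + 3·(−8) − c| / √25 = 2
|c − (−60)| = 2·5, so c = −50 or c = −70.

c = −70 or c = −50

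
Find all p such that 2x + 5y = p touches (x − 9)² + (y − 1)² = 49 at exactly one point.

p = 23 ± 7√29

Tangency holds when the distance from the centre (9, 1) to the line equals the radius 7:
|2·9 + 5·1 − p| / √29 = 7
|p − (23)| = 7√29.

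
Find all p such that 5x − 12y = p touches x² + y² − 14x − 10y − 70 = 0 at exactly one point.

For a tangent, require d(centre, line) = r = 12.
|5·7 − 12·5 − p| / √169 = 12
|p − (−25)| = 12·13, so p = 131 or p = −181.

p = −181 or p = 131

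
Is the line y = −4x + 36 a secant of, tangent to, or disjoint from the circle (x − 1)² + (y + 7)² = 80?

Centre (1, −7), r² = 80. Distance² from centre to line = (−39)²/17 = 1521/17.
Since d² > r², the line lies outside the circle.

disjoint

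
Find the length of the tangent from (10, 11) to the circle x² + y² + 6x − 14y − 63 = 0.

With centre O = (−3, 7), |OP|² = 185 and r² = 121.
By the tangent–radius right angle, tangent length = √(|PO|² − r²) = √64 = 8.

8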